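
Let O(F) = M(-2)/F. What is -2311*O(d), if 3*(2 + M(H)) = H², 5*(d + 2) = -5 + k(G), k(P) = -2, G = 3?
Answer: -23110/51 ≈ -453.14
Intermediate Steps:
d = -17/5 (d = -2 + (-5 - 2)/5 = -2 + (⅕)*(-7) = -2 - 7/5 = -17/5 ≈ -3.4000)
M(H) = -2 + H²/3
O(F) = -2/(3*F) (O(F) = (-2 + (⅓)*(-2)²)/F = (-2 + (⅓)*4)/F = (-2 + 4/3)/F = -2/(3*F))
-2311*O(d) = -(-4622)/(3*(-17/5)) = -(-4622)*(-5)/(3*17) = -2311*10/51 = -23110/51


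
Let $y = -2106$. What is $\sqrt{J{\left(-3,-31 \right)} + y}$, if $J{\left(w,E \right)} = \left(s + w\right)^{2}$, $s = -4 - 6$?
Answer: $i \sqrt{1937} \approx 44.011 i$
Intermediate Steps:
$s = -10$ ($s = -4 - 6 = -10$)
$J{\left(w,E \right)} = \left(-10 + w\right)^{2}$
$\sqrt{J{\left(-3,-31 \right)} + y} = \sqrt{\left(-10 - 3\right)^{2} - 2106} = \sqrt{\left(-13\right)^{2} - 2106} = \sqrt{169 - 2106} = \sqrt{-1937} = i \sqrt{1937}$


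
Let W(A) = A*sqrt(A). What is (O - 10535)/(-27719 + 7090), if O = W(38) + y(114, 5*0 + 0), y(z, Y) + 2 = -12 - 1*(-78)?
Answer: 10471/20629 - 38*sqrt(38)/20629 ≈ 0.49623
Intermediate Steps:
W(A) = A**(3/2)
y(z, Y) = 64 (y(z, Y) = -2 + (-12 - 1*(-78)) = -2 + (-12 + 78) = -2 + 66 = 64)
O = 64 + 38*sqrt(38) (O = 38**(3/2) + 64 = 38*sqrt(38) + 64 = 64 + 38*sqrt(38) ≈ 298.25)
(O - 10535)/(-27719 + 7090) = ((64 + 38*sqrt(38)) - 10535)/(-27719 + 7090) = (-10471 + 38*sqrt(38))/(-20629) = (-10471 + 38*sqrt(38))*(-1/20629) = 10471/20629 - 38*sqrt(38)/20629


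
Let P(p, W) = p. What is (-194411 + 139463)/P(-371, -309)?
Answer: 54948/371 ≈ 148.11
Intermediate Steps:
(-194411 + 139463)/P(-371, -309) = (-194411 + 139463)/(-371) = -54948*(-1/371) = 54948/371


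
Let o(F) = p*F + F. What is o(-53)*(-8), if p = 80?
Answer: 34344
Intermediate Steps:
o(F) = 81*F (o(F) = 80*F + F = 81*F)
o(-53)*(-8) = (81*(-53))*(-8) = -4293*(-8) = 34344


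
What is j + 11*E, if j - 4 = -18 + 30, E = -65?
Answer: -699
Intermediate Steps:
j = 16 (j = 4 + (-18 + 30) = 4 + 12 = 16)
j + 11*E = 16 + 11*(-65) = 16 - 715 = -699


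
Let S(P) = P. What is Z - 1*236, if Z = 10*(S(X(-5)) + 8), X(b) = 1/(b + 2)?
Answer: -478/3 ≈ -159.33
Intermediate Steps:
X(b) = 1/(2 + b)
Z = 230/3 (Z = 10*(1/(2 - 5) + 8) = 10*(1/(-3) + 8) = 10*(-⅓ + 8) = 10*(23/3) = 230/3 ≈ 76.667)
Z - 1*236 = 230/3 - 1*236 = 230/3 - 236 = -478/3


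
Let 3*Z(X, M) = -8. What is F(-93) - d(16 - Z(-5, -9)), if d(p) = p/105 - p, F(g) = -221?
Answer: -9113/45 ≈ -202.51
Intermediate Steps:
Z(X, M) = -8/3 (Z(X, M) = (1/3)*(-8) = -8/3)
d(p) = -104*p/105 (d(p) = p*(1/105) - p = p/105 - p = -104*p/105)
F(-93) - d(16 - Z(-5, -9)) = -221 - (-104)*(16 - 1*(-8/3))/105 = -221 - (-104)*(16 + 8/3)/105 = -221 - (-104)*56/(105*3) = -221 - 1*(-832/45) = -221 + 832/45 = -9113/45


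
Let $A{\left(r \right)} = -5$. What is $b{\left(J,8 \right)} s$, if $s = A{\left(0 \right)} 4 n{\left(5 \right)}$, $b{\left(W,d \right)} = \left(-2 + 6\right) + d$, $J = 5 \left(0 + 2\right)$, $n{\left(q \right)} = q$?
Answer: $-1200$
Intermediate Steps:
$J = 10$ ($J = 5 \cdot 2 = 10$)
$b{\left(W,d \right)} = 4 + d$
$s = -100$ ($s = \left(-5\right) 4 \cdot 5 = \left(-20\right) 5 = -100$)
$b{\left(J,8 \right)} s = \left(4 + 8\right) \left(-100\right) = 12 \left(-100\right) = -1200$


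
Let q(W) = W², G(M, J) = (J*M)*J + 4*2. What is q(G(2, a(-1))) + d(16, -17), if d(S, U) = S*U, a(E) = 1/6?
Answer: -67103/324 ≈ -207.11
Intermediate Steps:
a(E) = ⅙ (a(E) = 1*(⅙) = ⅙)
G(M, J) = 8 + M*J² (G(M, J) = M*J² + 8 = 8 + M*J²)
q(G(2, a(-1))) + d(16, -17) = (8 + 2*(⅙)²)² + 16*(-17) = (8 + 2*(1/36))² - 272 = (8 + 1/18)² - 272 = (145/18)² - 272 = 21025/324 - 272 = -67103/324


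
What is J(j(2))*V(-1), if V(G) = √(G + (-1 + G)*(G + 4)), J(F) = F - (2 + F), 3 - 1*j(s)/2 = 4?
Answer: -2*I*√7 ≈ -5.2915*I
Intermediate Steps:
j(s) = -2 (j(s) = 6 - 2*4 = 6 - 8 = -2)
J(F) = -2 (J(F) = F + (-2 - F) = -2)
V(G) = √(G + (-1 + G)*(4 + G))
J(j(2))*V(-1) = -2*√(-4 + (-1)² + 4*(-1)) = -2*√(-4 + 1 - 4) = -2*I*√7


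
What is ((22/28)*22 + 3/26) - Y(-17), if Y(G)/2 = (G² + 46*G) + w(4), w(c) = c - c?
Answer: 182619/182 ≈ 1003.4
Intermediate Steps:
w(c) = 0
Y(G) = 2*G² + 92*G (Y(G) = 2*((G² + 46*G) + 0) = 2*(G² + 46*G) = 2*G² + 92*G)
((22/28)*22 + 3/26) - Y(-17) = ((22/28)*22 + 3/26) - 2*(-17)*(46 - 17) = ((22*(1/28))*22 + 3*(1/26)) - 2*(-17)*29 = ((11/14)*22 + 3/26) - 1*(-986) = (121/7 + 3/26) + 986 = 3167/182 + 986 = 182619/182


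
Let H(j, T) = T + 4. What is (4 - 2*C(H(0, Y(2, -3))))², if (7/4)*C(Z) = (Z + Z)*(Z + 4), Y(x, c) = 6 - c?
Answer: 12306064/49 ≈ 2.5114e+5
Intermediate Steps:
H(j, T) = 4 + T
C(Z) = 8*Z*(4 + Z)/7 (C(Z) = 4*((Z + Z)*(Z + 4))/7 = 4*((2*Z)*(4 + Z))/7 = 4*(2*Z*(4 + Z))/7 = 8*Z*(4 + Z)/7)
(4 - 2*C(H(0, Y(2, -3))))² = (4 - 16*(4 + (6 - 1*(-3)))*(4 + (4 + (6 - 1*(-3))))/7)² = (4 - 16*(4 + (6 + 3))*(4 + (4 + (6 + 3)))/7)² = (4 - 16*(4 + 9)*(4 + (4 + 9))/7)² = (4 - 16*13*(4 + 13)/7)² = (4 - 16*13*17/7)² = (4 - 2*1768/7)² = (4 - 3536/7)² = (-3508/7)² = 12306064/49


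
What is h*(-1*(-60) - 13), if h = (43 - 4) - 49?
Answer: -470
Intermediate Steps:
h = -10 (h = 39 - 49 = -10)
h*(-1*(-60) - 13) = -10*(-1*(-60) - 13) = -10*(60 - 13) = -10*47 = -470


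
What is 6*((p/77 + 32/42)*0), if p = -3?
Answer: 0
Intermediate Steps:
6*((p/77 + 32/42)*0) = 6*((-3/77 + 32/42)*0) = 6*((-3*1/77 + 32*(1/42))*0) = 6*((-3/77 + 16/21)*0) = 6*((167/231)*0) = 6*0 = 0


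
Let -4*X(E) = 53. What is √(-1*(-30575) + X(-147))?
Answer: 51*√47/2 ≈ 174.82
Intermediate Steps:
X(E) = -53/4 (X(E) = -¼*53 = -53/4)
√(-1*(-30575) + X(-147)) = √(-1*(-30575) - 53/4) = √(30575 - 53/4) = √(122247/4) = 51*√47/2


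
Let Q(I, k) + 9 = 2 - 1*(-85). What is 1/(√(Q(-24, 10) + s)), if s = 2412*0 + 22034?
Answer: √1382/5528 ≈ 0.0067249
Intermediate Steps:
Q(I, k) = 78 (Q(I, k) = -9 + (2 - 1*(-85)) = -9 + (2 + 85) = -9 + 87 = 78)
s = 22034 (s = 0 + 22034 = 22034)
1/(√(Q(-24, 10) + s)) = 1/(√(78 + 22034)) = 1/(√22112) = 1/(4*√1382) = √1382/5528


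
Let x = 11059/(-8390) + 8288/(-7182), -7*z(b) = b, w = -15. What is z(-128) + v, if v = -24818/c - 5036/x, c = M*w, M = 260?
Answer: 42778259039723/20748286650 ≈ 2061.8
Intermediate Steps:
z(b) = -b/7
c = -3900 (c = 260*(-15) = -3900)
x = -10640147/4304070 (x = 11059*(-1/8390) + 8288*(-1/7182) = -11059/8390 - 592/513 = -10640147/4304070 ≈ -2.4721)
v = 42398861798123/20748286650 (v = -24818/(-3900) - 5036/(-10640147/4304070) = -24818*(-1/3900) - 5036*(-4304070/10640147) = 12409/1950 + 21675296520/10640147 = 42398861798123/20748286650 ≈ 2043.5)
z(-128) + v = -1/7*(-128) + 42398861798123/20748286650 = 128/7 + 42398861798123/20748286650 = 42778259039723/20748286650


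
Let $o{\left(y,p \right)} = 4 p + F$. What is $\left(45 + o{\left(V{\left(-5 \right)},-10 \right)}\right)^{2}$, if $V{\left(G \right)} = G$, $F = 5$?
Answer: $100$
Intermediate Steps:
$o{\left(y,p \right)} = 5 + 4 p$ ($o{\left(y,p \right)} = 4 p + 5 = 5 + 4 p$)
$\left(45 + o{\left(V{\left(-5 \right)},-10 \right)}\right)^{2} = \left(45 + \left(5 + 4 \left(-10\right)\right)\right)^{2} = \left(45 + \left(5 - 40\right)\right)^{2} = \left(45 - 35\right)^{2} = 10^{2} = 100$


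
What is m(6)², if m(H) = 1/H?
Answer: 1/36 ≈ 0.027778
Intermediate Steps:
m(6)² = (1/6)² = (⅙)² = 1/36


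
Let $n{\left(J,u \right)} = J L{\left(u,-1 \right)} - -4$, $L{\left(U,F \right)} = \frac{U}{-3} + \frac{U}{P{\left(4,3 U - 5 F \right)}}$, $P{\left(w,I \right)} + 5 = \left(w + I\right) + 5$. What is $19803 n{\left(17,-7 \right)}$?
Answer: $\frac{4244443}{4} \approx 1.0611 \cdot 10^{6}$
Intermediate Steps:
$P{\left(w,I \right)} = I + w$ ($P{\left(w,I \right)} = -5 + \left(\left(w + I\right) + 5\right) = -5 + \left(\left(I + w\right) + 5\right) = -5 + \left(5 + I + w\right) = I + w$)
$L{\left(U,F \right)} = - \frac{U}{3} + \frac{U}{4 - 5 F + 3 U}$ ($L{\left(U,F \right)} = \frac{U}{-3} + \frac{U}{\left(3 U - 5 F\right) + 4} = U \left(- \frac{1}{3}\right) + \frac{U}{\left(- 5 F + 3 U\right) + 4} = - \frac{U}{3} + \frac{U}{4 - 5 F + 3 U}$)
$n{\left(J,u \right)} = 4 + \frac{J u \left(-6 - 3 u\right)}{3 \left(9 + 3 u\right)}$ ($n{\left(J,u \right)} = J \frac{u \left(-1 - 3 u + 5 \left(-1\right)\right)}{3 \left(4 - -5 + 3 u\right)} - -4 = J \frac{u \left(-1 - 3 u - 5\right)}{3 \left(4 + 5 + 3 u\right)} + 4 = J \frac{u \left(-6 - 3 u\right)}{3 \left(9 + 3 u\right)} + 4 = \frac{J u \left(-6 - 3 u\right)}{3 \left(9 + 3 u\right)} + 4 = 4 + \frac{J u \left(-6 - 3 u\right)}{3 \left(9 + 3 u\right)}$)
$19803 n{\left(17,-7 \right)} = 19803 \frac{36 + 12 \left(-7\right) - 17 \left(-7\right) \left(2 - 7\right)}{3 \left(3 - 7\right)} = 19803 \frac{36 - 84 - 17 \left(-7\right) \left(-5\right)}{3 \left(-4\right)} = 19803 \cdot \frac{1}{3} \left(- \frac{1}{4}\right) \left(36 - 84 - 595\right) = 19803 \cdot \frac{1}{3} \left(- \frac{1}{4}\right) \left(-643\right) = 19803 \cdot \frac{643}{12} = \frac{4244443}{4}$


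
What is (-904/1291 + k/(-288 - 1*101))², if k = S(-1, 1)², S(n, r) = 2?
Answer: 127320512400/252203835601 ≈ 0.50483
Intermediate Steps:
k = 4 (k = 2² = 4)
(-904/1291 + k/(-288 - 1*101))² = (-904/1291 + 4/(-288 - 1*101))² = (-904*1/1291 + 4/(-288 - 101))² = (-904/1291 + 4/(-389))² = (-904/1291 + 4*(-1/389))² = (-904/1291 - 4/389)² = (-356820/502199)² = 127320512400/252203835601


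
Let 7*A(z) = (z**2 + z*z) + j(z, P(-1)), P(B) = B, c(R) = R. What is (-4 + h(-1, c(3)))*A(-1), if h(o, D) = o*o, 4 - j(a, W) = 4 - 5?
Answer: -3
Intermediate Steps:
j(a, W) = 5 (j(a, W) = 4 - (4 - 5) = 4 - 1*(-1) = 4 + 1 = 5)
h(o, D) = o**2
A(z) = 5/7 + 2*z**2/7 (A(z) = ((z**2 + z*z) + 5)/7 = ((z**2 + z**2) + 5)/7 = (2*z**2 + 5)/7 = (5 + 2*z**2)/7 = 5/7 + 2*z**2/7)
(-4 + h(-1, c(3)))*A(-1) = (-4 + (-1)**2)*(5/7 + (2/7)*(-1)**2) = (-4 + 1)*(5/7 + (2/7)*1) = -3*(5/7 + 2/7) = -3*1 = -3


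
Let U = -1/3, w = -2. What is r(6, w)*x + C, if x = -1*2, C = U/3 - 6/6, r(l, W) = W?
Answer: 26/9 ≈ 2.8889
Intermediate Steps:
U = -⅓ (U = -1*⅓ = -⅓ ≈ -0.33333)
C = -10/9 (C = -⅓/3 - 6/6 = -⅓*⅓ - 6*⅙ = -⅑ - 1 = -10/9 ≈ -1.1111)
x = -2
r(6, w)*x + C = -2*(-2) - 10/9 = 4 - 10/9 = 26/9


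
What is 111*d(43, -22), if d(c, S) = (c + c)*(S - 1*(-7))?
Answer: -143190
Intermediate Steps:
d(c, S) = 2*c*(7 + S) (d(c, S) = (2*c)*(S + 7) = (2*c)*(7 + S) = 2*c*(7 + S))
111*d(43, -22) = 111*(2*43*(7 - 22)) = 111*(2*43*(-15)) = 111*(-1290) = -143190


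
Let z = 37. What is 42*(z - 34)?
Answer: 126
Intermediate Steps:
42*(z - 34) = 42*(37 - 34) = 42*3 = 126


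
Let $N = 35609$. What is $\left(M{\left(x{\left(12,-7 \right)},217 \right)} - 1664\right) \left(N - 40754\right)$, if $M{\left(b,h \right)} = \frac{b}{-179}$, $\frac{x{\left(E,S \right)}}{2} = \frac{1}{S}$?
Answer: $\frac{1532467650}{179} \approx 8.5613 \cdot 10^{6}$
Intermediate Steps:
$x{\left(E,S \right)} = \frac{2}{S}$
$M{\left(b,h \right)} = - \frac{b}{179}$ ($M{\left(b,h \right)} = b \left(- \frac{1}{179}\right) = - \frac{b}{179}$)
$\left(M{\left(x{\left(12,-7 \right)},217 \right)} - 1664\right) \left(N - 40754\right) = \left(- \frac{2 \frac{1}{-7}}{179} - 1664\right) \left(35609 - 40754\right) = \left(- \frac{2 \left(- \frac{1}{7}\right)}{179} - 1664\right) \left(-5145\right) = \left(\left(- \frac{1}{179}\right) \left(- \frac{2}{7}\right) - 1664\right) \left(-5145\right) = \left(\frac{2}{1253} - 1664\right) \left(-5145\right) = \left(- \frac{2084990}{1253}\right) \left(-5145\right) = \frac{1532467650}{179}$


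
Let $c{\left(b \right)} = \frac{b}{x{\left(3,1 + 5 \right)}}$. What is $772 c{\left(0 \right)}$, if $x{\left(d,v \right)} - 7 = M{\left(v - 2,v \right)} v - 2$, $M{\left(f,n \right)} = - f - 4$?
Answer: $0$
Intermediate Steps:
$M{\left(f,n \right)} = -4 - f$
$x{\left(d,v \right)} = 5 + v \left(-2 - v\right)$ ($x{\left(d,v \right)} = 7 + \left(\left(-4 - \left(v - 2\right)\right) v - 2\right) = 7 + \left(\left(-4 - \left(-2 + v\right)\right) v - 2\right) = 7 + \left(\left(-2 - v\right) v - 2\right) = 7 + \left(v \left(-2 - v\right) - 2\right) = 7 + \left(-2 + v \left(-2 - v\right)\right) = 5 + v \left(-2 - v\right)$)
$c{\left(b \right)} = - \frac{b}{43}$ ($c{\left(b \right)} = \frac{b}{5 - \left(1 + 5\right) \left(2 + \left(1 + 5\right)\right)} = \frac{b}{5 - 6 \left(2 + 6\right)} = \frac{b}{5 - 6 \cdot 8} = \frac{b}{5 - 48} = \frac{b}{-43} = b \left(- \frac{1}{43}\right) = - \frac{b}{43}$)
$772 c{\left(0 \right)} = 772 \left(\left(- \frac{1}{43}\right) 0\right) = 772 \cdot 0 = 0$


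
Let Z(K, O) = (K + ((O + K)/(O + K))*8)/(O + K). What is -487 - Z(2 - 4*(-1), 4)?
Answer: -2442/5 ≈ -488.40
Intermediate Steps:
Z(K, O) = (8 + K)/(K + O) (Z(K, O) = (K + ((K + O)/(K + O))*8)/(K + O) = (K + 1*8)/(K + O) = (K + 8)/(K + O) = (8 + K)/(K + O))
-487 - Z(2 - 4*(-1), 4) = -487 - (8 + (2 - 4*(-1)))/((2 - 4*(-1)) + 4) = -487 - (8 + (2 + 4))/((2 + 4) + 4) = -487 - (8 + 6)/(6 + 4) = -487 - 14/10 = -487 - 1*7/5 = -487 - 7/5 = -2442/5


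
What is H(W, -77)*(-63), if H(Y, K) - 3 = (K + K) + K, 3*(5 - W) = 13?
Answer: 14364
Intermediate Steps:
W = ⅔ (W = 5 - ⅓*13 = 5 - 13/3 = ⅔ ≈ 0.66667)
H(Y, K) = 3 + 3*K (H(Y, K) = 3 + ((K + K) + K) = 3 + (2*K + K) = 3 + 3*K)
H(W, -77)*(-63) = (3 + 3*(-77))*(-63) = (3 - 231)*(-63) = -228*(-63) = 14364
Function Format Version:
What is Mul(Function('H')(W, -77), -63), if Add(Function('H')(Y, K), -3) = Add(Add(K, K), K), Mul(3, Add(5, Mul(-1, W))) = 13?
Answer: 14364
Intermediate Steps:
W = Rational(2, 3) (W = Add(5, Mul(Rational(-1, 3), 13)) = Add(5, Rational(-13, 3)) = Rational(2, 3) ≈ 0.66667)
Function('H')(Y, K) = Add(3, Mul(3, K)) (Function('H')(Y, K) = Add(3, Add(Add(K, K), K)) = Add(3, Add(Mul(2, K), K)) = Add(3, Mul(3, K)))
Mul(Function('H')(W, -77), -63) = Mul(Add(3, Mul(3, -77)), -63) = Mul(Add(3, -231), -63) = Mul(-228, -63) = 14364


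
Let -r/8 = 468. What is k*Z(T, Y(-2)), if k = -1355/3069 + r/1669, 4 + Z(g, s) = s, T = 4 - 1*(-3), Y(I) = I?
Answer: 27503662/1707387 ≈ 16.109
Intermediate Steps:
r = -3744 (r = -8*468 = -3744)
T = 7 (T = 4 + 3 = 7)
Z(g, s) = -4 + s
k = -13751831/5122161 (k = -1355/3069 - 3744/1669 = -13751831/5122161 ≈ -2.6848)
k*Z(T, Y(-2)) = -13751831*(-4 - 2)/5122161 = -13751831/5122161*(-6) = 27503662/1707387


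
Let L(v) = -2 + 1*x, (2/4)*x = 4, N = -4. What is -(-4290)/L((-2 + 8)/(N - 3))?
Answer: 715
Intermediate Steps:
x = 8 (x = 2*4 = 8)
L(v) = 6 (L(v) = -2 + 1*8 = -2 + 8 = 6)
-(-4290)/L((-2 + 8)/(N - 3)) = -(-4290)/6 = -39*(-55/3) = 715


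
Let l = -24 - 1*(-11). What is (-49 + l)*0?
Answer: 0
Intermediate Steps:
l = -13 (l = -24 + 11 = -13)
(-49 + l)*0 = (-49 - 13)*0 = -62*0 = 0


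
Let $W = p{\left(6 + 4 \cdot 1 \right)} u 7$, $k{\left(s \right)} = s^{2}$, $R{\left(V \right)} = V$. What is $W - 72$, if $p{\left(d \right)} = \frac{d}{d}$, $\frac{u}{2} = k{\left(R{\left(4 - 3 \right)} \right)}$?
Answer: $-58$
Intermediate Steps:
$u = 2$ ($u = 2 \left(4 - 3\right)^{2} = 2 \cdot 1^{2} = 2 \cdot 1 = 2$)
$p{\left(d \right)} = 1$
$W = 14$ ($W = 1 \cdot 2 \cdot 7 = 2 \cdot 7 = 14$)
$W - 72 = 14 - 72 = -58$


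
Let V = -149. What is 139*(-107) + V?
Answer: -15022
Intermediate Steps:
139*(-107) + V = 139*(-107) - 149 = -14873 - 149 = -15022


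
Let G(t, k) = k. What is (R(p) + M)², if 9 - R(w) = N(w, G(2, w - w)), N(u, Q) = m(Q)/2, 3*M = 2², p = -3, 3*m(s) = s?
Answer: 961/9 ≈ 106.78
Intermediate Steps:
m(s) = s/3
M = 4/3 (M = (⅓)*2² = (⅓)*4 = 4/3 ≈ 1.3333)
N(u, Q) = Q/6 (N(u, Q) = (Q/3)/2 = (Q/3)*(½) = Q/6)
R(w) = 9 (R(w) = 9 - (w - w)/6 = 9 - 0/6 = 9 - 1*0 = 9 + 0 = 9)
(R(p) + M)² = (9 + 4/3)² = (31/3)² = 961/9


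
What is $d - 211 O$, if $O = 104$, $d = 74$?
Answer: $-21870$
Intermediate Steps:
$d - 211 O = 74 - 21944 = -21870$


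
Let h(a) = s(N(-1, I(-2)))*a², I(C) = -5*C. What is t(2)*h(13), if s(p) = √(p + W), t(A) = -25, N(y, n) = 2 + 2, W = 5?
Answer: -12675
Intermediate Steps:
N(y, n) = 4
s(p) = √(5 + p) (s(p) = √(p + 5) = √(5 + p))
h(a) = 3*a² (h(a) = √(5 + 4)*a² = √9*a² = 3*a²)
t(2)*h(13) = -75*13² = -75*169 = -25*507 = -12675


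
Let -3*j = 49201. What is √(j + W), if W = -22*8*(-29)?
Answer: I*√101667/3 ≈ 106.28*I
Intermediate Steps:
j = -49201/3 (j = -⅓*49201 = -49201/3 ≈ -16400.)
W = 5104 (W = -176*(-29) = 5104)
√(j + W) = √(-49201/3 + 5104) = √(-33889/3) = I*√101667/3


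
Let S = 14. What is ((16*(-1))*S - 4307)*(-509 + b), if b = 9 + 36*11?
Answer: 471224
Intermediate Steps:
b = 405 (b = 9 + 396 = 405)
((16*(-1))*S - 4307)*(-509 + b) = ((16*(-1))*14 - 4307)*(-509 + 405) = (-16*14 - 4307)*(-104) = (-224 - 4307)*(-104) = -4531*(-104) = 471224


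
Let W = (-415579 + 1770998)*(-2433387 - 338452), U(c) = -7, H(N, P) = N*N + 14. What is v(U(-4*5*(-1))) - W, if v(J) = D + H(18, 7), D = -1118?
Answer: 3757003244761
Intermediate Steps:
H(N, P) = 14 + N² (H(N, P) = N² + 14 = 14 + N²)
v(J) = -780 (v(J) = -1118 + (14 + 18²) = -1118 + (14 + 324) = -1118 + 338 = -780)
W = -3757003245541 (W = 1355419*(-2771839) = -3757003245541)
v(U(-4*5*(-1))) - W = -780 - 1*(-3757003245541) = -780 + 3757003245541 = 3757003244761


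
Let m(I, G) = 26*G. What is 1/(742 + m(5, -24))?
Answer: 1/118 ≈ 0.0084746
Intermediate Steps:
1/(742 + m(5, -24)) = 1/(742 + 26*(-24)) = 1/(742 - 624) = 1/118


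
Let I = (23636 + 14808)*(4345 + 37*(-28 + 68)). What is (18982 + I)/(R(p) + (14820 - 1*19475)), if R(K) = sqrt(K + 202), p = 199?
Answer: -521255918855/10834312 - 111977641*sqrt(401)/10834312 ≈ -48319.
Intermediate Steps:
I = 223936300 (I = 38444*(4345 + 37*40) = 38444*(4345 + 1480) = 38444*5825 = 223936300)
R(K) = sqrt(202 + K)
(18982 + I)/(R(p) + (14820 - 1*19475)) = (18982 + 223936300)/(sqrt(202 + 199) + (14820 - 1*19475)) = 223955282/(sqrt(401) + (14820 - 19475)) = 223955282/(sqrt(401) - 4655) = 223955282/(-4655 + sqrt(401))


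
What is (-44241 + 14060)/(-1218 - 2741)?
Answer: 30181/3959 ≈ 7.6234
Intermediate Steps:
(-44241 + 14060)/(-1218 - 2741) = -30181/(-3959) = -30181*(-1/3959) = 30181/3959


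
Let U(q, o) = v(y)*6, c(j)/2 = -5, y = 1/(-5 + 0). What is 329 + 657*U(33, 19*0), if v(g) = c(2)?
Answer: -39091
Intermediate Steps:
y = -⅕ (y = 1/(-5) = -⅕ ≈ -0.20000)
c(j) = -10 (c(j) = 2*(-5) = -10)
v(g) = -10
U(q, o) = -60 (U(q, o) = -10*6 = -60)
329 + 657*U(33, 19*0) = 329 + 657*(-60) = 329 - 39420 = -39091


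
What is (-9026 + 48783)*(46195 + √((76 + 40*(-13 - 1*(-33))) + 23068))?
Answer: 1836574615 + 79514*√5986 ≈ 1.8427e+9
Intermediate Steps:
(-9026 + 48783)*(46195 + √((76 + 40*(-13 - 1*(-33))) + 23068)) = 39757*(46195 + √((76 + 40*(-13 + 33)) + 23068)) = 39757*(46195 + √((76 + 40*20) + 23068)) = 39757*(46195 + √((76 + 800) + 23068)) = 39757*(46195 + √(876 + 23068)) = 39757*(46195 + √23944) = 39757*(46195 + 2*√5986) = 1836574615 + 79514*√5986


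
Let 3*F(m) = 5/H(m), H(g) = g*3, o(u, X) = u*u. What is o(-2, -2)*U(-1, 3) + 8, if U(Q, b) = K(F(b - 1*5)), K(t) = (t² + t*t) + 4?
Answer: 1994/81 ≈ 24.617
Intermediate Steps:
o(u, X) = u²
H(g) = 3*g
F(m) = 5/(9*m) (F(m) = (5/((3*m)))/3 = (5*(1/(3*m)))/3 = (5/(3*m))/3 = 5/(9*m))
K(t) = 4 + 2*t² (K(t) = (t² + t²) + 4 = 2*t² + 4 = 4 + 2*t²)
U(Q, b) = 4 + 50/(81*(-5 + b)²) (U(Q, b) = 4 + 2*(5/(9*(b - 1*5)))² = 4 + 2*(5/(9*(b - 5)))² = 4 + 2*(5/(9*(-5 + b)))² = 4 + 2*(25/(81*(-5 + b)²)) = 4 + 50/(81*(-5 + b)²))
o(-2, -2)*U(-1, 3) + 8 = (-2)²*(4 + 50/(81*(-5 + 3)²)) + 8 = 4*(4 + (50/81)/(-2)²) + 8 = 4*(4 + (50/81)*(¼)) + 8 = 4*(4 + 25/162) + 8 = 4*(673/162) + 8 = 1346/81 + 8 = 1994/81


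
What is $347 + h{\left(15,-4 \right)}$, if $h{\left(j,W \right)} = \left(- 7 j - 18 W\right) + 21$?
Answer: $335$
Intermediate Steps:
$h{\left(j,W \right)} = 21 - 18 W - 7 j$ ($h{\left(j,W \right)} = \left(- 18 W - 7 j\right) + 21 = 21 - 18 W - 7 j$)
$347 + h{\left(15,-4 \right)} = 347 - 12 = 335$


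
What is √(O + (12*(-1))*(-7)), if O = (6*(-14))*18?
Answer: 2*I*√357 ≈ 37.789*I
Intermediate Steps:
O = -1512 (O = -84*18 = -1512)
√(O + (12*(-1))*(-7)) = √(-1512 + (12*(-1))*(-7)) = √(-1512 - 12*(-7)) = √(-1512 + 84) = √(-1428) = 2*I*√357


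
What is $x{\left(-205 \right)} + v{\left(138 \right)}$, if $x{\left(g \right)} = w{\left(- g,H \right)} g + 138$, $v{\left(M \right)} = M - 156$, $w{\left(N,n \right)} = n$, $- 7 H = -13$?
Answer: $- \frac{1825}{7} \approx -260.71$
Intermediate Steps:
$H = \frac{13}{7}$ ($H = \left(- \frac{1}{7}\right) \left(-13\right) = \frac{13}{7} \approx 1.8571$)
$v{\left(M \right)} = -156 + M$
$x{\left(g \right)} = 138 + \frac{13 g}{7}$ ($x{\left(g \right)} = \frac{13 g}{7} + 138 = 138 + \frac{13 g}{7}$)
$x{\left(-205 \right)} + v{\left(138 \right)} = \left(138 + \frac{13}{7} \left(-205\right)\right) + \left(-156 + 138\right) = \left(138 - \frac{2665}{7}\right) - 18 = - \frac{1699}{7} - 18 = - \frac{1825}{7}$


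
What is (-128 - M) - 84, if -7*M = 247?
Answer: -1237/7 ≈ -176.71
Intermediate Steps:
M = -247/7 (M = -⅐*247 = -247/7 ≈ -35.286)
(-128 - M) - 84 = (-128 - 1*(-247/7)) - 84 = (-128 + 247/7) - 84 = -649/7 - 84 = -1237/7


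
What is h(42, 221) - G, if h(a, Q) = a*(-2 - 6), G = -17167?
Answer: 16831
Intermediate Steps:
h(a, Q) = -8*a (h(a, Q) = a*(-8) = -8*a)
h(42, 221) - G = -8*42 - 1*(-17167) = -336 + 17167 = 16831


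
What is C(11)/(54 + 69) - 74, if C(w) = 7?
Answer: -9095/123 ≈ -73.943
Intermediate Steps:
C(11)/(54 + 69) - 74 = 7/(54 + 69) - 74 = 7/123 - 74 = -9095/123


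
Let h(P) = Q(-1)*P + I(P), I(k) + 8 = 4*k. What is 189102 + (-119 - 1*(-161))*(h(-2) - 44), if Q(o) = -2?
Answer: 186750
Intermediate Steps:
I(k) = -8 + 4*k
h(P) = -8 + 2*P (h(P) = -2*P + (-8 + 4*P) = -8 + 2*P)
189102 + (-119 - 1*(-161))*(h(-2) - 44) = 189102 + (-119 - 1*(-161))*((-8 + 2*(-2)) - 44) = 189102 + (-119 + 161)*((-8 - 4) - 44) = 189102 + 42*(-12 - 44) = 189102 + 42*(-56) = 189102 - 2352 = 186750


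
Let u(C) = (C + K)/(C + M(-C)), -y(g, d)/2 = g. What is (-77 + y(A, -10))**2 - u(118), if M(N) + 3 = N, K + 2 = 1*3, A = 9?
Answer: 27194/3 ≈ 9064.7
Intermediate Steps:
y(g, d) = -2*g
K = 1 (K = -2 + 1*3 = -2 + 3 = 1)
M(N) = -3 + N
u(C) = -1/3 - C/3 (u(C) = (C + 1)/(C + (-3 - C)) = (1 + C)/(-3) = (1 + C)*(-1/3) = -1/3 - C/3)
(-77 + y(A, -10))**2 - u(118) = (-77 - 2*9)**2 - (-1/3 - 1/3*118) = (-77 - 18)**2 - (-1/3 - 118/3) = (-95)**2 - 1*(-119/3) = 9025 + 119/3 = 27194/3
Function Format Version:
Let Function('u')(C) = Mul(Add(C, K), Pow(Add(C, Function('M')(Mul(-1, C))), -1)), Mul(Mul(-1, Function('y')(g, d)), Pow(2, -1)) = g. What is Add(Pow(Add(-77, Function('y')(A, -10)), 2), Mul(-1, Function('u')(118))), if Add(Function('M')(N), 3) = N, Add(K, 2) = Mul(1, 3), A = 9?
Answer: Rational(27194, 3) ≈ 9064.7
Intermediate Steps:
Function('y')(g, d) = Mul(-2, g)
K = 1 (K = Add(-2, Mul(1, 3)) = Add(-2, 3) = 1)
Function('M')(N) = Add(-3, N)
Function('u')(C) = Add(Rational(-1, 3), Mul(Rational(-1, 3), C)) (Function('u')(C) = Mul(Add(C, 1), Pow(Add(C, Add(-3, Mul(-1, C))), -1)) = Mul(Add(1, C), Pow(-3, -1)) = Mul(Add(1, C), Rational(-1, 3)) = Add(Rational(-1, 3), Mul(Rational(-1, 3), C)))
Add(Pow(Add(-77, Function('y')(A, -10)), 2), Mul(-1, Function('u')(118))) = Add(Pow(Add(-77, Mul(-2, 9)), 2), Mul(-1, Add(Rational(-1, 3), Mul(Rational(-1, 3), 118)))) = Add(Pow(Add(-77, -18), 2), Mul(-1, Add(Rational(-1, 3), Rational(-118, 3)))) = Add(Pow(-95, 2), Mul(-1, Rational(-119, 3))) = Add(9025, Rational(119, 3)) = Rational(27194, 3)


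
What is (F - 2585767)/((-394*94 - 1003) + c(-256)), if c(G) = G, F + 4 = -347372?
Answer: 2933143/38295 ≈ 76.593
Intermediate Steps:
F = -347376 (F = -4 - 347372 = -347376)
(F - 2585767)/((-394*94 - 1003) + c(-256)) = (-347376 - 2585767)/((-394*94 - 1003) - 256) = -2933143/((-37036 - 1003) - 256) = -2933143/(-38039 - 256) = -2933143/(-38295) = -2933143*(-1/38295) = 2933143/38295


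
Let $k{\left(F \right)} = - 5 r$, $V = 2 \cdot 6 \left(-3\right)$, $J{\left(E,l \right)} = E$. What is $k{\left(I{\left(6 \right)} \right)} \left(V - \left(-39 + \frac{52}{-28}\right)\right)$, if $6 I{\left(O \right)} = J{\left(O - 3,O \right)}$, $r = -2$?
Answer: $\frac{340}{7} \approx 48.571$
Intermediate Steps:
$I{\left(O \right)} = - \frac{1}{2} + \frac{O}{6}$ ($I{\left(O \right)} = \frac{O - 3}{6} = \frac{-3 + O}{6} = - \frac{1}{2} + \frac{O}{6}$)
$V = -36$ ($V = 12 \left(-3\right) = -36$)
$k{\left(F \right)} = 10$ ($k{\left(F \right)} = \left(-5\right) \left(-2\right) = 10$)
$k{\left(I{\left(6 \right)} \right)} \left(V - \left(-39 + \frac{52}{-28}\right)\right) = 10 \left(-36 - \left(-39 + \frac{52}{-28}\right)\right) = 10 \left(-36 + \left(\left(-52\right) \left(- \frac{1}{28}\right) + 39\right)\right) = 10 \left(-36 + \left(\frac{13}{7} + 39\right)\right) = 10 \left(-36 + \frac{286}{7}\right) = 10 \cdot \frac{34}{7} = \frac{340}{7}$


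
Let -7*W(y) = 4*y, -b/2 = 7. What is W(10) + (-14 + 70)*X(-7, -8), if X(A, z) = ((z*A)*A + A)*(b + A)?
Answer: 3284528/7 ≈ 4.6922e+5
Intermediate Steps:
b = -14 (b = -2*7 = -14)
W(y) = -4*y/7
X(A, z) = (-14 + A)*(A + z*A**2) (X(A, z) = ((z*A)*A + A)*(-14 + A) = ((A*z)*A + A)*(-14 + A) = (z*A**2 + A)*(-14 + A) = (A + z*A**2)*(-14 + A) = (-14 + A)*(A + z*A**2))
W(10) + (-14 + 70)*X(-7, -8) = -4/7*10 + (-14 + 70)*(-7*(-14 - 7 - 8*(-7)**2 - 14*(-7)*(-8))) = -40/7 + 56*(-7*(-14 - 7 - 8*49 - 784)) = -40/7 + 56*(-7*(-14 - 7 - 392 - 784)) = -40/7 + 56*(-7*(-1197)) = -40/7 + 56*8379 = -40/7 + 469224 = 3284528/7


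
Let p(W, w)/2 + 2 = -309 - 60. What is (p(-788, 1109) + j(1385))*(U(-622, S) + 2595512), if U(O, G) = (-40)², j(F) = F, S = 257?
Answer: 1669943016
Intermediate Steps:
U(O, G) = 1600
p(W, w) = -742 (p(W, w) = -4 + 2*(-309 - 60) = -4 + 2*(-369) = -4 - 738 = -742)
(p(-788, 1109) + j(1385))*(U(-622, S) + 2595512) = (-742 + 1385)*(1600 + 2595512) = 643*2597112 = 1669943016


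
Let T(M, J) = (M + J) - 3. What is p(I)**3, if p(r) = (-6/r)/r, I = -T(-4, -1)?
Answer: -27/32768 ≈ -0.00082397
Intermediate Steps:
T(M, J) = -3 + J + M (T(M, J) = (J + M) - 3 = -3 + J + M)
I = 8 (I = -(-3 - 1 - 4) = -1*(-8) = 8)
p(r) = -6/r**2
p(I)**3 = (-6/8**2)**3 = (-6*1/64)**3 = (-3/32)**3 = -27/32768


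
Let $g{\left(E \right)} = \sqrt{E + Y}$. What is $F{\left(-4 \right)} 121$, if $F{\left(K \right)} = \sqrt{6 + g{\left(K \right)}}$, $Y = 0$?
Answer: $121 \sqrt{6 + 2 i} \approx 300.37 + 48.743 i$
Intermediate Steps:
$g{\left(E \right)} = \sqrt{E}$ ($g{\left(E \right)} = \sqrt{E + 0} = \sqrt{E}$)
$F{\left(K \right)} = \sqrt{6 + \sqrt{K}}$
$F{\left(-4 \right)} 121 = \sqrt{6 + \sqrt{-4}} \cdot 121 = \sqrt{6 + 2 i} 121 = 121 \sqrt{6 + 2 i}$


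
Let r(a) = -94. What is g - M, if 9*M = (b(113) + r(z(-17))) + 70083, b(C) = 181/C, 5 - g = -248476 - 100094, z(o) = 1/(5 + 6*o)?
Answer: 346591837/1017 ≈ 3.4080e+5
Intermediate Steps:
g = 348575 (g = 5 - (-248476 - 100094) = 5 - 1*(-348570) = 5 + 348570 = 348575)
M = 7908938/1017 (M = ((181/113 - 94) + 70083)/9 = (-10441/113 + 70083)/9 = (⅑)*(7908938/113) = 7908938/1017 ≈ 7776.7)
g - M = 348575 - 1*7908938/1017 = 348575 - 7908938/1017 = 346591837/1017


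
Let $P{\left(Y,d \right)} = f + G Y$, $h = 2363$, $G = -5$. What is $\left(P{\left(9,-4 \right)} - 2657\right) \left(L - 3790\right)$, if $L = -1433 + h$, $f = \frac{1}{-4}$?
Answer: $7728435$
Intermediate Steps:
$f = - \frac{1}{4} \approx -0.25$
$L = 930$ ($L = -1433 + 2363 = 930$)
$P{\left(Y,d \right)} = - \frac{1}{4} - 5 Y$
$\left(P{\left(9,-4 \right)} - 2657\right) \left(L - 3790\right) = \left(\left(- \frac{1}{4} - 45\right) - 2657\right) \left(930 - 3790\right) = \left(\left(- \frac{1}{4} - 45\right) - 2657\right) \left(-2860\right) = \left(- \frac{181}{4} - 2657\right) \left(-2860\right) = \left(- \frac{10809}{4}\right) \left(-2860\right) = 7728435$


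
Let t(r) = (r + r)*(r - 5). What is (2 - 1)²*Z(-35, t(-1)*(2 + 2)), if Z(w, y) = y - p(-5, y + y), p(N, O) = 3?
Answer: 45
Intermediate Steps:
t(r) = 2*r*(-5 + r) (t(r) = (2*r)*(-5 + r) = 2*r*(-5 + r))
Z(w, y) = -3 + y (Z(w, y) = y - 1*3 = y - 3 = -3 + y)
(2 - 1)²*Z(-35, t(-1)*(2 + 2)) = (2 - 1)²*(-3 + (2*(-1)*(-5 - 1))*(2 + 2)) = 1²*(-3 + (2*(-1)*(-6))*4) = 1*(-3 + 12*4) = 1*(-3 + 48) = 1*45 = 45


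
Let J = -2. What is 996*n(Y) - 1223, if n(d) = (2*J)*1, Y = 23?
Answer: -5207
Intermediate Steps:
n(d) = -4 (n(d) = (2*(-2))*1 = -4*1 = -4)
996*n(Y) - 1223 = 996*(-4) - 1223 = -3984 - 1223 = -5207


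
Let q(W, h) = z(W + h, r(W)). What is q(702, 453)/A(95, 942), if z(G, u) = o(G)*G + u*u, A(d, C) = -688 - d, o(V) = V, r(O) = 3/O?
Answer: -73045872901/42873948 ≈ -1703.7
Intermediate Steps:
z(G, u) = G**2 + u**2 (z(G, u) = G*G + u*u = G**2 + u**2)
q(W, h) = (W + h)**2 + 9/W**2 (q(W, h) = (W + h)**2 + (3/W)**2 = (W + h)**2 + 9/W**2)
q(702, 453)/A(95, 942) = ((702 + 453)**2 + 9/702**2)/(-688 - 1*95) = (1155**2 + 9*(1/492804))/(-688 - 95) = (1334025 + 1/54756)/(-783) = (73045872901/54756)*(-1/783) = -73045872901/42873948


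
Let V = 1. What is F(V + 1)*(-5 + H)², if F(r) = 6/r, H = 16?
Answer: 363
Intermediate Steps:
F(V + 1)*(-5 + H)² = (6/(1 + 1))*(-5 + 16)² = (6/2)*11² = (6*(½))*121 = 3*121 = 363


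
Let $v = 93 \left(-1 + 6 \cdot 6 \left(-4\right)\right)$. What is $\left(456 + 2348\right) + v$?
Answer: $-10681$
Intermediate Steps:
$v = -13485$ ($v = 93 \left(-1 + 6 \left(-24\right)\right) = 93 \left(-1 - 144\right) = 93 \left(-145\right) = -13485$)
$\left(456 + 2348\right) + v = \left(456 + 2348\right) - 13485 = 2804 - 13485 = -10681$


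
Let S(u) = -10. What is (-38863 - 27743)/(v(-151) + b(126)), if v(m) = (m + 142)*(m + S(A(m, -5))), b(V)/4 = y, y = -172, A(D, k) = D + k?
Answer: -66606/761 ≈ -87.524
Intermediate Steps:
b(V) = -688 (b(V) = 4*(-172) = -688)
v(m) = (-10 + m)*(142 + m) (v(m) = (m + 142)*(m - 10) = (142 + m)*(-10 + m) = (-10 + m)*(142 + m))
(-38863 - 27743)/(v(-151) + b(126)) = (-38863 - 27743)/((-1420 + (-151)² + 132*(-151)) - 688) = -66606/((-1420 + 22801 - 19932) - 688) = -66606/(1449 - 688) = -66606/761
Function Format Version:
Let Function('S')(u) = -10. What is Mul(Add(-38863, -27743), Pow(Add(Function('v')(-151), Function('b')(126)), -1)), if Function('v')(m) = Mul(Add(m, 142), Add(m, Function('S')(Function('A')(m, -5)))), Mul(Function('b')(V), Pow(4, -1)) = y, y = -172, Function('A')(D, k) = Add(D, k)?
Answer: Rational(-66606, 761) ≈ -87.524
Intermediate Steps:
Function('b')(V) = -688 (Function('b')(V) = Mul(4, -172) = -688)
Function('v')(m) = Mul(Add(-10, m), Add(142, m)) (Function('v')(m) = Mul(Add(m, 142), Add(m, -10)) = Mul(Add(142, m), Add(-10, m)) = Mul(Add(-10, m), Add(142, m)))
Mul(Add(-38863, -27743), Pow(Add(Function('v')(-151), Function('b')(126)), -1)) = Mul(Add(-38863, -27743), Pow(Add(Add(-1420, Pow(-151, 2), Mul(132, -151)), -688), -1)) = Mul(-66606, Pow(Add(Add(-1420, 22801, -19932), -688), -1)) = Mul(-66606, Pow(Add(1449, -688), -1)) = Mul(-66606, Pow(761, -1)) = Mul(-66606, Rational(1, 761)) = Rational(-66606, 761)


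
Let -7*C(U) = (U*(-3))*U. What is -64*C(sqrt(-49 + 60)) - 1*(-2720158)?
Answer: 19038994/7 ≈ 2.7199e+6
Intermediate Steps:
C(U) = 3*U**2/7 (C(U) = -U*(-3)*U/7 = -(-3*U)*U/7 = -(-3)*U**2/7 = 3*U**2/7)
-64*C(sqrt(-49 + 60)) - 1*(-2720158) = -192*(sqrt(-49 + 60))**2/7 - 1*(-2720158) = -192*(sqrt(11))**2/7 + 2720158 = -192*11/7 + 2720158 = -64*33/7 + 2720158 = -2112/7 + 2720158 = 19038994/7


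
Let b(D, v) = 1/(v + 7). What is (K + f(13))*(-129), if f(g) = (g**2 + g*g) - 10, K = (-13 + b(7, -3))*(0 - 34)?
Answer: -196467/2 ≈ -98234.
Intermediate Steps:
b(D, v) = 1/(7 + v)
K = 867/2 (K = (-13 + 1/(7 - 3))*(0 - 34) = (-13 + 1/4)*(-34) = -51/4*(-34) = 867/2 ≈ 433.50)
f(g) = -10 + 2*g**2 (f(g) = (g**2 + g**2) - 10 = 2*g**2 - 10 = -10 + 2*g**2)
(K + f(13))*(-129) = (867/2 + (-10 + 2*13**2))*(-129) = (867/2 + (-10 + 2*169))*(-129) = (867/2 + (-10 + 338))*(-129) = (867/2 + 328)*(-129) = (1523/2)*(-129) = -196467/2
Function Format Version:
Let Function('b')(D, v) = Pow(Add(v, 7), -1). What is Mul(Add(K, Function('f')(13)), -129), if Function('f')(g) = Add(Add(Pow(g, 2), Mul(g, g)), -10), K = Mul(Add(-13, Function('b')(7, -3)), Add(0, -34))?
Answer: Rational(-196467, 2) ≈ -98234.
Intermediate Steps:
Function('b')(D, v) = Pow(Add(7, v), -1)
K = Rational(867, 2) (K = Mul(Add(-13, Pow(Add(7, -3), -1)), Add(0, -34)) = Mul(Add(-13, Pow(4, -1)), -34) = Mul(Add(-13, Rational(1, 4)), -34) = Mul(Rational(-51, 4), -34) = Rational(867, 2) ≈ 433.50)
Function('f')(g) = Add(-10, Mul(2, Pow(g, 2))) (Function('f')(g) = Add(Add(Pow(g, 2), Pow(g, 2)), -10) = Add(Mul(2, Pow(g, 2)), -10) = Add(-10, Mul(2, Pow(g, 2))))
Mul(Add(K, Function('f')(13)), -129) = Mul(Add(Rational(867, 2), Add(-10, Mul(2, Pow(13, 2)))), -129) = Mul(Add(Rational(867, 2), Add(-10, Mul(2, 169))), -129) = Mul(Add(Rational(867, 2), Add(-10, 338)), -129) = Mul(Add(Rational(867, 2), 328), -129) = Mul(Rational(1523, 2), -129) = Rational(-196467, 2)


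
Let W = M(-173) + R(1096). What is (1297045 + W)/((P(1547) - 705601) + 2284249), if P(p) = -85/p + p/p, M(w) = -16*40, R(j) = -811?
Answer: 58949527/71828527 ≈ 0.82070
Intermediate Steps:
M(w) = -640
P(p) = 1 - 85/p (P(p) = -85/p + 1 = 1 - 85/p)
W = -1451 (W = -640 - 811 = -1451)
(1297045 + W)/((P(1547) - 705601) + 2284249) = (1297045 - 1451)/(((-85 + 1547)/1547 - 705601) + 2284249) = 1295594/(((1/1547)*1462 - 705601) + 2284249) = 1295594/((86/91 - 705601) + 2284249) = 1295594/(-64209605/91 + 2284249) = 1295594/(143657054/91) = 1295594*(91/143657054) = 58949527/71828527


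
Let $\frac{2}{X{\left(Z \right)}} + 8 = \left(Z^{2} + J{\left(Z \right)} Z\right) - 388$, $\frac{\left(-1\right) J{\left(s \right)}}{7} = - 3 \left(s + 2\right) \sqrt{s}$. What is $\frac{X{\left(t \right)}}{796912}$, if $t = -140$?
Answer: $- \frac{i}{- 7651949024 i + 323323136640 \sqrt{35}} \approx 2.0913 \cdot 10^{-15} - 5.2278 \cdot 10^{-13} i$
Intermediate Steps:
$J{\left(s \right)} = - 7 \sqrt{s} \left(-6 - 3 s\right)$ ($J{\left(s \right)} = - 7 - 3 \left(s + 2\right) \sqrt{s} = - 7 - 3 \left(2 + s\right) \sqrt{s} = - 7 \left(-6 - 3 s\right) \sqrt{s} = - 7 \sqrt{s} \left(-6 - 3 s\right)$)
$X{\left(Z \right)} = \frac{2}{-396 + Z^{2} + 21 Z^{\frac{3}{2}} \left(2 + Z\right)}$ ($X{\left(Z \right)} = \frac{2}{-8 - \left(388 - Z^{2} - 21 \sqrt{Z} \left(2 + Z\right) Z\right)} = \frac{2}{-8 - \left(388 - Z^{2} - 21 Z^{\frac{3}{2}} \left(2 + Z\right)\right)} = \frac{2}{-8 + \left(-388 + Z^{2} + 21 Z^{\frac{3}{2}} \left(2 + Z\right)\right)} = \frac{2}{-396 + Z^{2} + 21 Z^{\frac{3}{2}} \left(2 + Z\right)}$)
$\frac{X{\left(t \right)}}{796912} = \frac{2 \frac{1}{-396 + \left(-140\right)^{2} + 21 \left(-140\right)^{\frac{3}{2}} \left(2 - 140\right)}}{796912} = \frac{2}{-396 + 19600 + 21 \left(- 280 i \sqrt{35}\right) \left(-138\right)} \frac{1}{796912} = \frac{2}{-396 + 19600 + 811440 i \sqrt{35}} \cdot \frac{1}{796912} = \frac{2}{19204 + 811440 i \sqrt{35}} \cdot \frac{1}{796912} = \frac{1}{398456 \left(19204 + 811440 i \sqrt{35}\right)}$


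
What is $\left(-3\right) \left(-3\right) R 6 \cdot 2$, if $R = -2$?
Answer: $-216$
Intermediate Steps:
$\left(-3\right) \left(-3\right) R 6 \cdot 2 = \left(-3\right) \left(-3\right) \left(-2\right) 6 \cdot 2 = 9 \left(-2\right) 6 \cdot 2 = \left(-18\right) 6 \cdot 2 = \left(-108\right) 2 = -216$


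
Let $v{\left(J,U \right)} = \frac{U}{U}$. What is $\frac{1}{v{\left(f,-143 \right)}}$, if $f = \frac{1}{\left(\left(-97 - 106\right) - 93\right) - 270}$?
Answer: $1$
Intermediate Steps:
$f = - \frac{1}{566}$ ($f = \frac{1}{\left(-203 - 93\right) - 270} = \frac{1}{-296 - 270} = \frac{1}{-566} = - \frac{1}{566} \approx -0.0017668$)
$v{\left(J,U \right)} = 1$
$\frac{1}{v{\left(f,-143 \right)}} = 1^{-1} = 1$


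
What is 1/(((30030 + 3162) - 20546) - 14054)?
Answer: -1/1408 ≈ -0.00071023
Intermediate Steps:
1/(((30030 + 3162) - 20546) - 14054) = 1/((33192 - 20546) - 14054) = 1/(12646 - 14054) = 1/(-1408) = -1/1408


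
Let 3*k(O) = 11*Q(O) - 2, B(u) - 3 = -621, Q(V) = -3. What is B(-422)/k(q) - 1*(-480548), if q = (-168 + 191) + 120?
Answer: 16821034/35 ≈ 4.8060e+5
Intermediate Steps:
q = 143 (q = 23 + 120 = 143)
B(u) = -618 (B(u) = 3 - 621 = -618)
k(O) = -35/3 (k(O) = (11*(-3) - 2)/3 = (-33 - 2)/3 = (1/3)*(-35) = -35/3)
B(-422)/k(q) - 1*(-480548) = -618/(-35/3) - 1*(-480548) = -618*(-3/35) + 480548 = 1854/35 + 480548 = 16821034/35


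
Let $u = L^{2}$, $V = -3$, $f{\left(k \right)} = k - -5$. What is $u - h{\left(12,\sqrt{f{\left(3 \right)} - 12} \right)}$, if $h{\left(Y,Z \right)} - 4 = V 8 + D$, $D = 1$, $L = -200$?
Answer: $40019$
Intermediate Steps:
$f{\left(k \right)} = 5 + k$ ($f{\left(k \right)} = k + 5 = 5 + k$)
$u = 40000$ ($u = \left(-200\right)^{2} = 40000$)
$h{\left(Y,Z \right)} = -19$ ($h{\left(Y,Z \right)} = 4 + \left(\left(-3\right) 8 + 1\right) = 4 + \left(-24 + 1\right) = 4 - 23 = -19$)
$u - h{\left(12,\sqrt{f{\left(3 \right)} - 12} \right)} = 40000 - -19 = 40000 + 19 = 40019$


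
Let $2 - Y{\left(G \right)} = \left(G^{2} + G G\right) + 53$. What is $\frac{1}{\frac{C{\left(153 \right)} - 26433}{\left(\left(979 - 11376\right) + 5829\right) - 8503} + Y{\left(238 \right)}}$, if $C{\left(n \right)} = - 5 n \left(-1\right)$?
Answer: $- \frac{4357}{493809467} \approx -8.8232 \cdot 10^{-6}$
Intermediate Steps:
$C{\left(n \right)} = 5 n$
$Y{\left(G \right)} = -51 - 2 G^{2}$ ($Y{\left(G \right)} = 2 - \left(\left(G^{2} + G G\right) + 53\right) = 2 - \left(\left(G^{2} + G^{2}\right) + 53\right) = 2 - \left(2 G^{2} + 53\right) = 2 - \left(53 + 2 G^{2}\right) = -51 - 2 G^{2}$)
$\frac{1}{\frac{C{\left(153 \right)} - 26433}{\left(\left(979 - 11376\right) + 5829\right) - 8503} + Y{\left(238 \right)}} = \frac{1}{\frac{5 \cdot 153 - 26433}{\left(\left(979 - 11376\right) + 5829\right) - 8503} - \left(51 + 2 \cdot 238^{2}\right)} = \frac{1}{\frac{765 - 26433}{\left(-10397 + 5829\right) - 8503} - 113339} = \frac{1}{- \frac{25668}{-4568 - 8503} - 113339} = \frac{1}{- \frac{25668}{-13071} - 113339} = \frac{1}{\left(-25668\right) \left(- \frac{1}{13071}\right) - 113339} = \frac{1}{\frac{8556}{4357} - 113339} = \frac{1}{- \frac{493809467}{4357}} = - \frac{4357}{493809467}$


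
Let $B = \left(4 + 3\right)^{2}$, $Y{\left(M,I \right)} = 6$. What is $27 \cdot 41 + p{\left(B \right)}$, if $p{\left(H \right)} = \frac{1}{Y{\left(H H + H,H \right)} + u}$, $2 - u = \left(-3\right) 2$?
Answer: $\frac{15499}{14} \approx 1107.1$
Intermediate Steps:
$B = 49$ ($B = 7^{2} = 49$)
$u = 8$ ($u = 2 - \left(-3\right) 2 = 2 - -6 = 2 + 6 = 8$)
$p{\left(H \right)} = \frac{1}{14}$ ($p{\left(H \right)} = \frac{1}{6 + 8} = \frac{1}{14}$)
$27 \cdot 41 + p{\left(B \right)} = 27 \cdot 41 + \frac{1}{14} = 1107 + \frac{1}{14} = \frac{15499}{14}$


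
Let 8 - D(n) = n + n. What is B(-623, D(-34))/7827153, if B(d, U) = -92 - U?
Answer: -56/2609051 ≈ -2.1464e-5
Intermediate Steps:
D(n) = 8 - 2*n (D(n) = 8 - (n + n) = 8 - 2*n)
B(-623, D(-34))/7827153 = (-92 - (8 - 2*(-34)))/7827153 = (-92 - (8 + 68))*(1/7827153) = (-92 - 1*76)*(1/7827153) = (-92 - 76)*(1/7827153) = -168*1/7827153 = -56/2609051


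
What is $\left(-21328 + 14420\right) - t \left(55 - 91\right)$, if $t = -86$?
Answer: $-10004$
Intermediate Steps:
$\left(-21328 + 14420\right) - t \left(55 - 91\right) = \left(-21328 + 14420\right) - - 86 \left(55 - 91\right) = -6908 - \left(-86\right) \left(-36\right) = -6908 - 3096 = -10004$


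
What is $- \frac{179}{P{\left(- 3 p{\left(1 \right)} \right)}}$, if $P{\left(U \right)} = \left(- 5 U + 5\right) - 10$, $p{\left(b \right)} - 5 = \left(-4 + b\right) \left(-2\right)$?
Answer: $- \frac{179}{160} \approx -1.1187$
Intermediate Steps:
$p{\left(b \right)} = 13 - 2 b$ ($p{\left(b \right)} = 5 + \left(-4 + b\right) \left(-2\right) = 5 - \left(-8 + 2 b\right) = 13 - 2 b$)
$P{\left(U \right)} = -5 - 5 U$ ($P{\left(U \right)} = \left(5 - 5 U\right) - 10 = -5 - 5 U$)
$- \frac{179}{P{\left(- 3 p{\left(1 \right)} \right)}} = - \frac{179}{-5 - 5 \left(- 3 \left(13 - 2\right)\right)} = - \frac{179}{-5 - 5 \left(\left(-3\right) 11\right)} = - \frac{179}{-5 - -165} = - \frac{179}{-5 + 165} = - \frac{179}{160}$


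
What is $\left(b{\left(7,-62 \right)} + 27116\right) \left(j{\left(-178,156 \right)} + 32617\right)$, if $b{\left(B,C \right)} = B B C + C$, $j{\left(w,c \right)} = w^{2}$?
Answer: $1544252816$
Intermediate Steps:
$b{\left(B,C \right)} = C + C B^{2}$ ($b{\left(B,C \right)} = B^{2} C + C = C B^{2} + C = C + C B^{2}$)
$\left(b{\left(7,-62 \right)} + 27116\right) \left(j{\left(-178,156 \right)} + 32617\right) = \left(- 62 \left(1 + 7^{2}\right) + 27116\right) \left(\left(-178\right)^{2} + 32617\right) = \left(- 62 \left(1 + 49\right) + 27116\right) \left(31684 + 32617\right) = \left(\left(-62\right) 50 + 27116\right) 64301 = \left(-3100 + 27116\right) 64301 = 24016 \cdot 64301 = 1544252816$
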